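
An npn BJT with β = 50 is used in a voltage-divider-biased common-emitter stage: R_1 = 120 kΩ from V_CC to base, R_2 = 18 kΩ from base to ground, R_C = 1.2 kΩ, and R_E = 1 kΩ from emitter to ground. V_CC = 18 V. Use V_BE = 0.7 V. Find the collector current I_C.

I_C ≈ 1.2 mA

Thevenize the base divider: V_Th = V_CC·R_2/(R_1+R_2) = 18×18/138 = 2.35 V, R_Th = R_1‖R_2 = 15.7 kΩ.
Base-emitter loop: V_Th = I_B·R_Th + V_BE + (β+1)I_B·R_E, so I_B = (2.35 − 0.7) / (15.7 + 51×1) = 0.0247 mA.
I_C = β·I_B = 50×0.0247 = 1.24 mA, and I_E = (β+1)I_B = 1.26 mA.
V_CE = V_CC − I_C·R_C − I_E·R_E = 18 − 1.24×1.2 − 1.26×1 = 15.3 V.
V_CE = 15.3 V > 0.2 V confirms active-region operation.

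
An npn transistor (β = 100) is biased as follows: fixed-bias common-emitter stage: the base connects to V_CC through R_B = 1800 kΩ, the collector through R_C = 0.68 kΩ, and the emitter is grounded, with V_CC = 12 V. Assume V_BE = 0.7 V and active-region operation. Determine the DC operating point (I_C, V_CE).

Base loop: V_CC = I_B·R_B + V_BE, so I_B = (12 − 0.7)/1800 kΩ = 0.00628 mA.
In the active region I_C = β·I_B = 100 × 0.00628 = 0.628 mA.
Collector loop: V_CE = V_CC − I_C·R_C = 12 − 0.628×0.68 = 11.6 V.
Since V_CE = 11.6 V > V_CE(sat) ≈ 0.2 V, the transistor is in the active region as assumed.

I_C ≈ 0.63 mA, V_CE ≈ 12 V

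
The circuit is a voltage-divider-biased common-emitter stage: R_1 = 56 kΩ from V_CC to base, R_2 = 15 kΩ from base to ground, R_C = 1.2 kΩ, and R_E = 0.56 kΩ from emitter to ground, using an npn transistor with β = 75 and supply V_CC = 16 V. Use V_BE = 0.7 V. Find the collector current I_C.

I_C ≈ 3.7 mA

Thevenize the base divider: V_Th = V_CC·R_2/(R_1+R_2) = 16×15/71 = 3.38 V, R_Th = R_1‖R_2 = 11.8 kΩ.
Base-emitter loop: V_Th = I_B·R_Th + V_BE + (β+1)I_B·R_E, so I_B = (3.38 − 0.7) / (11.8 + 76×0.56) = 0.0493 mA.
I_C = β·I_B = 75×0.0493 = 3.7 mA, and I_E = (β+1)I_B = 3.75 mA.
V_CE = V_CC − I_C·R_C − I_E·R_E = 16 − 3.7×1.2 − 3.75×0.56 = 9.47 V.
V_CE = 9.47 V > 0.2 V confirms active-region operation.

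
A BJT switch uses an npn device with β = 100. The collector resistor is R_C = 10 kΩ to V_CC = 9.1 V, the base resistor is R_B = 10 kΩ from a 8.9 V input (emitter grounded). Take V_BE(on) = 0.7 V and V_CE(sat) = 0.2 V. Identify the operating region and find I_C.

Assume active: I_B = (8.9 − 0.7)/10 = 0.82 mA, giving I_C = β·I_B = 82 mA.
But then V_CE = 9.1 − 82×10 = -811 V < V_CE(sat) = 0.2 V — impossible in the active region.
So the transistor is saturated. With V_CE = 0.2 V, I_C = (V_CC − 0.2)/R_C = 8.9/10 = 0.89 mA.
Check: β·I_B = 82 mA > I_C = 0.89 mA, confirming saturation.

saturation; I_C ≈ 0.89 mA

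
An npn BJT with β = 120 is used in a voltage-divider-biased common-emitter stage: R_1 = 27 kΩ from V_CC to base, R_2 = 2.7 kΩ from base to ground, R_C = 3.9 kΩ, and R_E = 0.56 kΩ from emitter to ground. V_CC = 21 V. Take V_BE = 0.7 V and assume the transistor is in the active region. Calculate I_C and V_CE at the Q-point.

Thevenize the base divider: V_Th = V_CC·R_2/(R_1+R_2) = 21×2.7/29.7 = 1.91 V, R_Th = R_1‖R_2 = 2.45 kΩ.
Base-emitter loop: V_Th = I_B·R_Th + V_BE + (β+1)I_B·R_E, so I_B = (1.91 − 0.7) / (2.45 + 121×0.56) = 0.0172 mA.
I_C = β·I_B = 120×0.0172 = 2.07 mA, and I_E = (β+1)I_B = 2.08 mA.
V_CE = V_CC − I_C·R_C − I_E·R_E = 21 − 2.07×3.9 − 2.08×0.56 = 11.8 V.
V_CE = 11.8 V > 0.2 V confirms active-region operation.

I_C ≈ 2.1 mA, V_CE ≈ 12 V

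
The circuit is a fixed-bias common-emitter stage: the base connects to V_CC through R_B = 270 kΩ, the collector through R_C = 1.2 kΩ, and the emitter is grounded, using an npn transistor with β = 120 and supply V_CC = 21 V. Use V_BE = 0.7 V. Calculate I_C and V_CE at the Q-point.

I_C ≈ 9 mA, V_CE ≈ 10 V

Base loop: V_CC = I_B·R_B + V_BE, so I_B = (21 − 0.7)/270 kΩ = 0.0752 mA.
In the active region I_C = β·I_B = 120 × 0.0752 = 9.02 mA.
Collector loop: V_CE = V_CC − I_C·R_C = 21 − 9.02×1.2 = 10.2 V.
Since V_CE = 10.2 V > V_CE(sat) ≈ 0.2 V, the transistor is in the active region as assumed.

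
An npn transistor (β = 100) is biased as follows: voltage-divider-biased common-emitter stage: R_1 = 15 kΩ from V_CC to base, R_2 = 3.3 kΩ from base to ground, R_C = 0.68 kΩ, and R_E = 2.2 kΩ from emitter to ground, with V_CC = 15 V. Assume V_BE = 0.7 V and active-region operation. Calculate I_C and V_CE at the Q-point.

Thevenize the base divider: V_Th = V_CC·R_2/(R_1+R_2) = 15×3.3/18.3 = 2.7 V, R_Th = R_1‖R_2 = 2.7 kΩ.
Base-emitter loop: V_Th = I_B·R_Th + V_BE + (β+1)I_B·R_E, so I_B = (2.7 − 0.7) / (2.7 + 101×2.2) = 0.00891 mA.
I_C = β·I_B = 100×0.00891 = 0.891 mA, and I_E = (β+1)I_B = 0.9 mA.
V_CE = V_CC − I_C·R_C − I_E·R_E = 15 − 0.891×0.68 − 0.9×2.2 = 12.4 V.
V_CE = 12.4 V > 0.2 V confirms active-region operation.

I_C ≈ 0.89 mA, V_CE ≈ 12 V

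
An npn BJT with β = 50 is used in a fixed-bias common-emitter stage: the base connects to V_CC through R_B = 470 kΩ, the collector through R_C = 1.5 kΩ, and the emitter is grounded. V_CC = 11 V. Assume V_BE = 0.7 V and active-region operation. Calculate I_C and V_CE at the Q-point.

Base loop: V_CC = I_B·R_B + V_BE, so I_B = (11 − 0.7)/470 kΩ = 0.0219 mA.
In the active region I_C = β·I_B = 50 × 0.0219 = 1.1 mA.
Collector loop: V_CE = V_CC − I_C·R_C = 11 − 1.1×1.5 = 9.36 V.
Since V_CE = 9.36 V > V_CE(sat) ≈ 0.2 V, the transistor is in the active region as assumed.

I_C ≈ 1.1 mA, V_CE ≈ 9.4 V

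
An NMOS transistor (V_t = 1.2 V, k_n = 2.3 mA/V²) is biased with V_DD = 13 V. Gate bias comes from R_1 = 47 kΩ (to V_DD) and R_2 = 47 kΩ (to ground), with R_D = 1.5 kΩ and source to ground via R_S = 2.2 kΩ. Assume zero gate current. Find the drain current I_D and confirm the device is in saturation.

V_G = V_DD·R_2/(R_1+R_2) = 13×47/94 = 6.5 V.
Assume saturation: I_D = (k_n/2)(V_GS − V_t)² with V_GS = V_G − I_D·R_S = 6.5 − 2.2·I_D.
Substituting gives 5.57·I_D² − 27.8·I_D + 32.3 = 0, with roots I_D = 1.83 or 3.16 mA.
The root I_D = 3.16 mA gives V_GS = -0.458 V ≤ V_t, so take I_D = 1.83 mA.
Then V_GS = 2.46 V and V_DS = V_DD − I_D(R_D+R_S) = 13 − 1.83×3.7 = 6.21 V.
Saturation requires V_DS ≥ V_GS − V_t = 1.26 V; 6.21 ≥ 1.26 ✓.

I_D ≈ 1.8 mA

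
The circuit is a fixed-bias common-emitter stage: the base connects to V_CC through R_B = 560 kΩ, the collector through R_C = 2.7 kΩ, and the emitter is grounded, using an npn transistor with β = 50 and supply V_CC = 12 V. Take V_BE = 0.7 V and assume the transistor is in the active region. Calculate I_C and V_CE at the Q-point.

I_C ≈ 1 mA, V_CE ≈ 9.3 V

Base loop: V_CC = I_B·R_B + V_BE, so I_B = (12 − 0.7)/560 kΩ = 0.0202 mA.
In the active region I_C = β·I_B = 50 × 0.0202 = 1.01 mA.
Collector loop: V_CE = V_CC − I_C·R_C = 12 − 1.01×2.7 = 9.28 V.
Since V_CE = 9.28 V > V_CE(sat) ≈ 0.2 V, the transistor is in the active region as assumed.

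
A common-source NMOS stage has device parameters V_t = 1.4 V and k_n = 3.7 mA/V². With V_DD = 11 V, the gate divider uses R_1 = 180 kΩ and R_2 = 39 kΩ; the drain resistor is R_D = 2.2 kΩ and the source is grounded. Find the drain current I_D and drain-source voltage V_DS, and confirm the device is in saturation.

V_G = V_DD·R_2/(R_1+R_2) = 11×39/219 = 1.96 V. With the source grounded, V_GS = V_G = 1.96 V.
Assume saturation: I_D = (k_n/2)(V_GS − V_t)² = (3.7/2)×(1.96 − 1.4)² = 1.85×0.559² = 0.578 mA.
V_DS = V_DD − I_D·R_D = 11 − 0.578×2.2 = 9.73 V.
Saturation requires V_DS ≥ V_GS − V_t = 0.559 V; 9.73 ≥ 0.559 ✓.

I_D ≈ 0.58 mA, V_DS ≈ 9.7 V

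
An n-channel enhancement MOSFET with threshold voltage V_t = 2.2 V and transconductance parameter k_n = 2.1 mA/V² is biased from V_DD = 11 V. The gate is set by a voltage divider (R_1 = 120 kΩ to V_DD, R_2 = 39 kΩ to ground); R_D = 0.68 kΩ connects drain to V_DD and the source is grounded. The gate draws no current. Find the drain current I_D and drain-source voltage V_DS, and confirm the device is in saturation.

V_G = V_DD·R_2/(R_1+R_2) = 11×39/159 = 2.7 V. With the source grounded, V_GS = V_G = 2.7 V.
Assume saturation: I_D = (k_n/2)(V_GS − V_t)² = (2.1/2)×(2.7 − 2.2)² = 1.05×0.498² = 0.261 mA.
V_DS = V_DD − I_D·R_D = 11 − 0.261×0.68 = 10.8 V.
Saturation requires V_DS ≥ V_GS − V_t = 0.498 V; 10.8 ≥ 0.498 ✓.

I_D ≈ 0.26 mA, V_DS ≈ 11 V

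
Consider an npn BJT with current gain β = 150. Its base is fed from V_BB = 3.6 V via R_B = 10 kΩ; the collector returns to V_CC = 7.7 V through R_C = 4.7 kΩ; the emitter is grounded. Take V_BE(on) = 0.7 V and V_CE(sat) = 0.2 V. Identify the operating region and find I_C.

saturation; I_C ≈ 1.6 mA

Assume active: I_B = (3.6 − 0.7)/10 = 0.29 mA, giving I_C = β·I_B = 43.5 mA.
But then V_CE = 7.7 − 43.5×4.7 = -197 V < V_CE(sat) = 0.2 V — impossible in the active region.
So the transistor is saturated. With V_CE = 0.2 V, I_C = (V_CC − 0.2)/R_C = 7.5/4.7 = 1.6 mA.
Check: β·I_B = 43.5 mA > I_C = 1.6 mA, confirming saturation.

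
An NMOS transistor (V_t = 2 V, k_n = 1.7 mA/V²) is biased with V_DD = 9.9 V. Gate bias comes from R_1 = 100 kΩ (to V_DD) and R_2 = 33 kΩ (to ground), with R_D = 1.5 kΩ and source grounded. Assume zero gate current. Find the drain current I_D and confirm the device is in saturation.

V_G = V_DD·R_2/(R_1+R_2) = 9.9×33/133 = 2.46 V. With the source grounded, V_GS = V_G = 2.46 V.
Assume saturation: I_D = (k_n/2)(V_GS − V_t)² = (1.7/2)×(2.46 − 2)² = 0.85×0.456² = 0.177 mA.
V_DS = V_DD − I_D·R_D = 9.9 − 0.177×1.5 = 9.63 V.
Saturation requires V_DS ≥ V_GS − V_t = 0.456 V; 9.63 ≥ 0.456 ✓.

I_D ≈ 0.18 mA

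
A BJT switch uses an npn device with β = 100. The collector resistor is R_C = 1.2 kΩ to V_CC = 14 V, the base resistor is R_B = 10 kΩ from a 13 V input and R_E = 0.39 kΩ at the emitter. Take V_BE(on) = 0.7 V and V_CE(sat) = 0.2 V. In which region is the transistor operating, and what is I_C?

saturation; I_C ≈ 8.5 mA

Assume active: I_B = (13 − 0.7)/(10 + 101×0.39) = 0.249 mA, I_C = β·I_B = 24.9 mA.
Then V_CE = 14 − 24.9×1.2 − 25.2×0.39 = -25.7 V < 0.2 V — the active assumption fails.
Re-solve with V_CE = 0.2 V. KCL at the emitter: V_E/R_E = (V_BB−0.7−V_E)/R_B + (V_CC−0.2−V_E)/R_C, giving V_E = 3.64 V.
I_C = (V_CC − 0.2 − V_E)/R_C = (13.8 − 3.64)/1.2 = 8.47 mA.
Check: I_B = (12.3 − 3.64)/10 = 0.866 mA, and β·I_B = 86.6 mA > I_C, confirming saturation.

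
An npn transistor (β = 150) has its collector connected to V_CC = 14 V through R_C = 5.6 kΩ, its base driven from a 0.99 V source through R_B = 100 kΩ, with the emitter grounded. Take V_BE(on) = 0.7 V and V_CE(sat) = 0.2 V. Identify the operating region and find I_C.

Assume active. Base-emitter loop: I_B = (V_BB − V_BE)/R_B = (0.99 − 0.7)/100 = 0.0029 mA.
I_C = β·I_B = 150×0.0029 = 0.435 mA.
V_CE = V_CC − I_C·R_C = 14 − 0.435×5.6 = 11.6 V > V_CE(sat), so the active-region assumption holds.

active; I_C ≈ 0.44 mA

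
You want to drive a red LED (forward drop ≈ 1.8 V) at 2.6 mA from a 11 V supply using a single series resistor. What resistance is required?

The resistor drops V_S − V_D = 11 − 1.8 = 9.2 V at 2.6 mA.
R = 9.2 V / 2.6 mA = 3.54 kΩ.

R ≈ 3.5 kΩ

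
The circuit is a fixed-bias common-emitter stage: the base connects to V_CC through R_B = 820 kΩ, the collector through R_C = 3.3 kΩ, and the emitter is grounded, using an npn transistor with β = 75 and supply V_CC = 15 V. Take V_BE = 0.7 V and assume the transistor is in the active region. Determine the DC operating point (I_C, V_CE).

I_C ≈ 1.3 mA, V_CE ≈ 11 V

Base loop: V_CC = I_B·R_B + V_BE, so I_B = (15 − 0.7)/820 kΩ = 0.0174 mA.
In the active region I_C = β·I_B = 75 × 0.0174 = 1.31 mA.
Collector loop: V_CE = V_CC − I_C·R_C = 15 − 1.31×3.3 = 10.7 V.
Since V_CE = 10.7 V > V_CE(sat) ≈ 0.2 V, the transistor is in the active region as assumed.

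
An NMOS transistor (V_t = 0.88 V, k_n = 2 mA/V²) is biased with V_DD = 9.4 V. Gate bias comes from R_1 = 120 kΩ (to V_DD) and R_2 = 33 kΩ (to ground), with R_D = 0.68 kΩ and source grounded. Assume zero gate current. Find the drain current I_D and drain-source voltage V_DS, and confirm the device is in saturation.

I_D ≈ 1.3 mA, V_DS ≈ 8.5 V

V_G = V_DD·R_2/(R_1+R_2) = 9.4×33/153 = 2.03 V. With the source grounded, V_GS = V_G = 2.03 V.
Assume saturation: I_D = (k_n/2)(V_GS − V_t)² = (2/2)×(2.03 − 0.88)² = 1×1.15² = 1.32 mA.
V_DS = V_DD − I_D·R_D = 9.4 − 1.32×0.68 = 8.5 V.
Saturation requires V_DS ≥ V_GS − V_t = 1.15 V; 8.5 ≥ 1.15 ✓.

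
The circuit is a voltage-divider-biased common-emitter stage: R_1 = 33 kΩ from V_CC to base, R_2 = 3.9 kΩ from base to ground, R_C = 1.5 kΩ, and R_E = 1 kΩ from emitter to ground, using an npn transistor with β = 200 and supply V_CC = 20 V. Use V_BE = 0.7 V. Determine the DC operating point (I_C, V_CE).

I_C ≈ 1.4 mA, V_CE ≈ 17 V

Thevenize the base divider: V_Th = V_CC·R_2/(R_1+R_2) = 20×3.9/36.9 = 2.11 V, R_Th = R_1‖R_2 = 3.49 kΩ.
Base-emitter loop: V_Th = I_B·R_Th + V_BE + (β+1)I_B·R_E, so I_B = (2.11 − 0.7) / (3.49 + 201×1) = 0.00691 mA.
I_C = β·I_B = 200×0.00691 = 1.38 mA, and I_E = (β+1)I_B = 1.39 mA.
V_CE = V_CC − I_C·R_C − I_E·R_E = 20 − 1.38×1.5 − 1.39×1 = 16.5 V.
V_CE = 16.5 V > 0.2 V confirms active-region operation.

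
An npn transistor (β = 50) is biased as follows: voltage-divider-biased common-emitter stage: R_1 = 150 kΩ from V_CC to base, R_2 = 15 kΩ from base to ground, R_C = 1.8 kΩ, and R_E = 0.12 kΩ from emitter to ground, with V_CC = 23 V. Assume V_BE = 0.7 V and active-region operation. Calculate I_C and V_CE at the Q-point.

Thevenize the base divider: V_Th = V_CC·R_2/(R_1+R_2) = 23×15/165 = 2.09 V, R_Th = R_1‖R_2 = 13.6 kΩ.
Base-emitter loop: V_Th = I_B·R_Th + V_BE + (β+1)I_B·R_E, so I_B = (2.09 − 0.7) / (13.6 + 51×0.12) = 0.0704 mA.
I_C = β·I_B = 50×0.0704 = 3.52 mA, and I_E = (β+1)I_B = 3.59 mA.
V_CE = V_CC − I_C·R_C − I_E·R_E = 23 − 3.52×1.8 − 3.59×0.12 = 16.2 V.
V_CE = 16.2 V > 0.2 V confirms active-region operation.

I_C ≈ 3.5 mA, V_CE ≈ 16 V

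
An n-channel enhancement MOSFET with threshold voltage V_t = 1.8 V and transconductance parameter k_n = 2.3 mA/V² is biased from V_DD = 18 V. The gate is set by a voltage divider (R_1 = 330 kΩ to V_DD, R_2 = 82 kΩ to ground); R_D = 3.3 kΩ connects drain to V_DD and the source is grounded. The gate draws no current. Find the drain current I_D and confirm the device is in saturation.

I_D ≈ 3.7 mA

V_G = V_DD·R_2/(R_1+R_2) = 18×82/412 = 3.58 V. With the source grounded, V_GS = V_G = 3.58 V.
Assume saturation: I_D = (k_n/2)(V_GS − V_t)² = (2.3/2)×(3.58 − 1.8)² = 1.15×1.78² = 3.65 mA.
V_DS = V_DD − I_D·R_D = 18 − 3.65×3.3 = 5.94 V.
Saturation requires V_DS ≥ V_GS − V_t = 1.78 V; 5.94 ≥ 1.78 ✓.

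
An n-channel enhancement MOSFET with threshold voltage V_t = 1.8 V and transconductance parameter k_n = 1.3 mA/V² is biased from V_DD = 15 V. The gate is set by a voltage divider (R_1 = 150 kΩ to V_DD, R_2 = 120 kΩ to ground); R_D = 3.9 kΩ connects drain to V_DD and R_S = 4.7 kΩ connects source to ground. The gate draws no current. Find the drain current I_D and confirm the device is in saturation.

I_D ≈ 0.8 mA

V_G = V_DD·R_2/(R_1+R_2) = 15×120/270 = 6.67 V.
Assume saturation: I_D = (k_n/2)(V_GS − V_t)² with V_GS = V_G − I_D·R_S = 6.67 − 4.7·I_D.
Substituting gives 14.4·I_D² − 30.7·I_D + 15.4 = 0, with roots I_D = 0.799 or 1.34 mA.
The root I_D = 1.34 mA gives V_GS = 0.364 V ≤ V_t, so take I_D = 0.799 mA.
Then V_GS = 2.91 V and V_DS = V_DD − I_D(R_D+R_S) = 15 − 0.799×8.6 = 8.12 V.
Saturation requires V_DS ≥ V_GS − V_t = 1.11 V; 8.12 ≥ 1.11 ✓.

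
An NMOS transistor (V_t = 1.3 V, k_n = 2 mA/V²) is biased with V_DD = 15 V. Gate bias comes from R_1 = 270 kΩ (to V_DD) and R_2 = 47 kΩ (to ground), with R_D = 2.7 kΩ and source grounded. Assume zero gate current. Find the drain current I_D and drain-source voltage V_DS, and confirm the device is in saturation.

I_D ≈ 0.85 mA, V_DS ≈ 13 V

V_G = V_DD·R_2/(R_1+R_2) = 15×47/317 = 2.22 V. With the source grounded, V_GS = V_G = 2.22 V.
Assume saturation: I_D = (k_n/2)(V_GS − V_t)² = (2/2)×(2.22 − 1.3)² = 1×0.924² = 0.854 mA.
V_DS = V_DD − I_D·R_D = 15 − 0.854×2.7 = 12.7 V.
Saturation requires V_DS ≥ V_GS − V_t = 0.924 V; 12.7 ≥ 0.924 ✓.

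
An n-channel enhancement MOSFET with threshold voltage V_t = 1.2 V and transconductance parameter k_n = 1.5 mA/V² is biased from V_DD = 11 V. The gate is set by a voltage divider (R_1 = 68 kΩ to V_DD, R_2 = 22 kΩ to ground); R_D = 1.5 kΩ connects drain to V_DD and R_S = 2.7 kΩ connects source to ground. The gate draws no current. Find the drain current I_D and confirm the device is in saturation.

I_D ≈ 0.31 mA

V_G = V_DD·R_2/(R_1+R_2) = 11×22/90 = 2.69 V.
Assume saturation: I_D = (k_n/2)(V_GS − V_t)² with V_GS = V_G − I_D·R_S = 2.69 − 2.7·I_D.
Substituting gives 5.47·I_D² − 7.03·I_D + 1.66 = 0, with roots I_D = 0.312 or 0.973 mA.
The root I_D = 0.973 mA gives V_GS = 0.0608 V ≤ V_t, so take I_D = 0.312 mA.
Then V_GS = 1.85 V and V_DS = V_DD − I_D(R_D+R_S) = 11 − 0.312×4.2 = 9.69 V.
Saturation requires V_DS ≥ V_GS − V_t = 0.645 V; 9.69 ≥ 0.645 ✓.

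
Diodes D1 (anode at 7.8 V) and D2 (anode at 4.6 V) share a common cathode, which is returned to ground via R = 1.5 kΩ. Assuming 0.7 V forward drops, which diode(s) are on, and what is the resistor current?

Only D1 conducts; I_R ≈ 4.7 mA

Assume both conduct. Then node N would need to be at both 7.8−0.7 = 7.1 V and 4.6−0.7 = 3.9 V, which is impossible.
Assume only D1 conducts: V_N = 7.8 − 0.7 = 7.1 V, so I_R = 7.1/1.5 = 4.73 mA.
Check D2: its anode-to-cathode voltage is 4.6 − 7.1 = -2.5 V < 0.7 V, so it is off. The assumption is consistent.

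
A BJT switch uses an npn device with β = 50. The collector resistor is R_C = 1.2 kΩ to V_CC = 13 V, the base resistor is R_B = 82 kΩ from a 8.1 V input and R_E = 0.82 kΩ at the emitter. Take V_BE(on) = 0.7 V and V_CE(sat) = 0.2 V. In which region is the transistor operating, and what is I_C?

active; I_C ≈ 3 mA

Assume active. Base-emitter loop: I_B = (V_BB − V_BE)/(R_B + (β+1)R_E) = (8.1 − 0.7)/(82 + 51×0.82) = 0.0598 mA.
I_C = β·I_B = 50×0.0598 = 2.99 mA.
V_CE = V_CC − I_C·R_C − I_E·R_E = 13 − 2.99×1.2 − 3.05×0.82 = 6.91 V > V_CE(sat), so the active-region assumption holds.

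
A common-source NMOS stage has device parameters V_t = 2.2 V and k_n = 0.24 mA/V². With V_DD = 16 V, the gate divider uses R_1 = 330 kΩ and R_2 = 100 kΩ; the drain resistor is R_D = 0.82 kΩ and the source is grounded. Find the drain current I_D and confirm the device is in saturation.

V_G = V_DD·R_2/(R_1+R_2) = 16×100/430 = 3.72 V. With the source grounded, V_GS = V_G = 3.72 V.
Assume saturation: I_D = (k_n/2)(V_GS − V_t)² = (0.24/2)×(3.72 − 2.2)² = 0.12×1.52² = 0.278 mA.
V_DS = V_DD − I_D·R_D = 16 − 0.278×0.82 = 15.8 V.
Saturation requires V_DS ≥ V_GS − V_t = 1.52 V; 15.8 ≥ 1.52 ✓.

I_D ≈ 0.28 mA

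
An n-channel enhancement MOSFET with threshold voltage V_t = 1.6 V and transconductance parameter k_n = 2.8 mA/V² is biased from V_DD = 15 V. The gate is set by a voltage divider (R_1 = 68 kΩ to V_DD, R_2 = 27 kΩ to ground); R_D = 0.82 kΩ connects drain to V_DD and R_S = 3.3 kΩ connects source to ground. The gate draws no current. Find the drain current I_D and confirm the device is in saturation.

V_G = V_DD·R_2/(R_1+R_2) = 15×27/95 = 4.26 V.
Assume saturation: I_D = (k_n/2)(V_GS − V_t)² with V_GS = V_G − I_D·R_S = 4.26 − 3.3·I_D.
Substituting gives 15.2·I_D² − 25.6·I_D + 9.93 = 0, with roots I_D = 0.607 or 1.07 mA.
The root I_D = 1.07 mA gives V_GS = 0.725 V ≤ V_t, so take I_D = 0.607 mA.
Then V_GS = 2.26 V and V_DS = V_DD − I_D(R_D+R_S) = 15 − 0.607×4.12 = 12.5 V.
Saturation requires V_DS ≥ V_GS − V_t = 0.659 V; 12.5 ≥ 0.659 ✓.

I_D ≈ 0.61 mA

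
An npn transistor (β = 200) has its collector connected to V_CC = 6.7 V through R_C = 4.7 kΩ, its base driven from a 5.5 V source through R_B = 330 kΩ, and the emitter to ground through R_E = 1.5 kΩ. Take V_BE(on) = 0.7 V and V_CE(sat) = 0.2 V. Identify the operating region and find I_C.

saturation; I_C ≈ 1 mA

Assume active: I_B = (5.5 − 0.7)/(330 + 201×1.5) = 0.0076 mA, I_C = β·I_B = 1.52 mA.
Then V_CE = 6.7 − 1.52×4.7 − 1.53×1.5 = -2.74 V < 0.2 V — the active assumption fails.
Re-solve with V_CE = 0.2 V. KCL at the emitter: V_E/R_E = (V_BB−0.7−V_E)/R_B + (V_CC−0.2−V_E)/R_C, giving V_E = 1.58 V.
I_C = (V_CC − 0.2 − V_E)/R_C = (6.5 − 1.58)/4.7 = 1.05 mA.
Check: I_B = (4.8 − 1.58)/330 = 0.00975 mA, and β·I_B = 1.95 mA > I_C, confirming saturation.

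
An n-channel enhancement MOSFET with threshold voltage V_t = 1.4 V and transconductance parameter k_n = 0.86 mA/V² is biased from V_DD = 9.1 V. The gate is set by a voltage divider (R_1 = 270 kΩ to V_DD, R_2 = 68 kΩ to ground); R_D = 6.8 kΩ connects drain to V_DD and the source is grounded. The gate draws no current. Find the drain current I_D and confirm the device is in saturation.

V_G = V_DD·R_2/(R_1+R_2) = 9.1×68/338 = 1.83 V. With the source grounded, V_GS = V_G = 1.83 V.
Assume saturation: I_D = (k_n/2)(V_GS − V_t)² = (0.86/2)×(1.83 − 1.4)² = 0.43×0.431² = 0.0798 mA.
V_DS = V_DD − I_D·R_D = 9.1 − 0.0798×6.8 = 8.56 V.
Saturation requires V_DS ≥ V_GS − V_t = 0.431 V; 8.56 ≥ 0.431 ✓.

I_D ≈ 0.08 mA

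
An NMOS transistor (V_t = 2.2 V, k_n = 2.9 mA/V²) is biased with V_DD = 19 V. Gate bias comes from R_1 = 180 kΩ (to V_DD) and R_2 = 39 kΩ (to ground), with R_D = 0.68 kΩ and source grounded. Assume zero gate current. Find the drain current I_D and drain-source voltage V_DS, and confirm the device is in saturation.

V_G = V_DD·R_2/(R_1+R_2) = 19×39/219 = 3.38 V. With the source grounded, V_GS = V_G = 3.38 V.
Assume saturation: I_D = (k_n/2)(V_GS − V_t)² = (2.9/2)×(3.38 − 2.2)² = 1.45×1.18² = 2.03 mA.
V_DS = V_DD − I_D·R_D = 19 − 2.03×0.68 = 17.6 V.
Saturation requires V_DS ≥ V_GS − V_t = 1.18 V; 17.6 ≥ 1.18 ✓.

I_D ≈ 2 mA, V_DS ≈ 18 V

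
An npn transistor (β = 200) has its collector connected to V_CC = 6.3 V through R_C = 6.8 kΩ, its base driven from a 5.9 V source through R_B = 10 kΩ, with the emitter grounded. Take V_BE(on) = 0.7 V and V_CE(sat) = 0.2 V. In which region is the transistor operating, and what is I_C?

saturation; I_C ≈ 0.9 mA

Assume active: I_B = (5.9 − 0.7)/10 = 0.52 mA, giving I_C = β·I_B = 104 mA.
But then V_CE = 6.3 − 104×6.8 = -701 V < V_CE(sat) = 0.2 V — impossible in the active region.
So the transistor is saturated. With V_CE = 0.2 V, I_C = (V_CC − 0.2)/R_C = 6.1/6.8 = 0.897 mA.
Check: β·I_B = 104 mA > I_C = 0.897 mA, confirming saturation.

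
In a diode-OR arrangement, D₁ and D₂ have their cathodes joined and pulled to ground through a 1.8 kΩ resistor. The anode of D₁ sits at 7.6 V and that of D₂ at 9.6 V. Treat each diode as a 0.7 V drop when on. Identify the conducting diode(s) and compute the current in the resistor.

Assume both conduct. Then node N would need to be at both 7.6−0.7 = 6.9 V and 9.6−0.7 = 8.9 V, which is impossible.
Assume only D₂ conducts: V_N = 9.6 − 0.7 = 8.9 V, so I_R = 8.9/1.8 = 4.94 mA.
Check D₁: its anode-to-cathode voltage is 7.6 − 8.9 = -1.3 V < 0.7 V, so it is off. The assumption is consistent.

Only D₂ conducts; I_R ≈ 4.9 mA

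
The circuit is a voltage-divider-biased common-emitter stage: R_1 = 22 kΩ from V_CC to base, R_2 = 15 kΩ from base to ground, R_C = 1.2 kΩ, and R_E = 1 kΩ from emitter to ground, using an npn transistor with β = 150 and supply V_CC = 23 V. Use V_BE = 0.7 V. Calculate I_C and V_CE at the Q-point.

I_C ≈ 8.1 mA, V_CE ≈ 5.1 V

Thevenize the base divider: V_Th = V_CC·R_2/(R_1+R_2) = 23×15/37 = 9.32 V, R_Th = R_1‖R_2 = 8.92 kΩ.
Base-emitter loop: V_Th = I_B·R_Th + V_BE + (β+1)I_B·R_E, so I_B = (9.32 − 0.7) / (8.92 + 151×1) = 0.0539 mA.
I_C = β·I_B = 150×0.0539 = 8.09 mA, and I_E = (β+1)I_B = 8.14 mA.
V_CE = V_CC − I_C·R_C − I_E·R_E = 23 − 8.09×1.2 − 8.14×1 = 5.15 V.
V_CE = 5.15 V > 0.2 V confirms active-region operation.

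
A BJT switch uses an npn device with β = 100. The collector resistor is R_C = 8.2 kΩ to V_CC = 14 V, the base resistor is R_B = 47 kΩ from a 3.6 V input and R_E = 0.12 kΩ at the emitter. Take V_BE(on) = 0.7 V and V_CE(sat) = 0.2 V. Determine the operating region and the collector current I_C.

saturation; I_C ≈ 1.7 mA

Assume active: I_B = (3.6 − 0.7)/(47 + 101×0.12) = 0.0491 mA, I_C = β·I_B = 4.91 mA.
Then V_CE = 14 − 4.91×8.2 − 4.95×0.12 = -26.8 V < 0.2 V — the active assumption fails.
Re-solve with V_CE = 0.2 V. KCL at the emitter: V_E/R_E = (V_BB−0.7−V_E)/R_B + (V_CC−0.2−V_E)/R_C, giving V_E = 0.206 V.
I_C = (V_CC − 0.2 − V_E)/R_C = (13.8 − 0.206)/8.2 = 1.66 mA.
Check: I_B = (2.9 − 0.206)/47 = 0.0573 mA, and β·I_B = 5.73 mA > I_C, confirming saturation.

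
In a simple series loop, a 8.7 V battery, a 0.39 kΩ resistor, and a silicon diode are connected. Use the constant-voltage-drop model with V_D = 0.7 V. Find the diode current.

KVL around the loop: 8.7 = V_D + I·R = 0.7 + I × 0.39 kΩ.
So I = (8.7 − 0.7) / 0.39 kΩ = 8 / 0.39 = 20.5 mA.

I ≈ 21 mA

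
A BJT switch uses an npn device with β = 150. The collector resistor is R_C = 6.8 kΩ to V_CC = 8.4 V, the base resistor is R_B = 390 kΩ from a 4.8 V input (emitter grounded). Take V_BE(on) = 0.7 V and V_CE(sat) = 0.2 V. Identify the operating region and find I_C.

Assume active: I_B = (4.8 − 0.7)/390 = 0.0105 mA, giving I_C = β·I_B = 1.58 mA.
But then V_CE = 8.4 − 1.58×6.8 = -2.32 V < V_CE(sat) = 0.2 V — impossible in the active region.
So the transistor is saturated. With V_CE = 0.2 V, I_C = (V_CC − 0.2)/R_C = 8.2/6.8 = 1.21 mA.
Check: β·I_B = 1.58 mA > I_C = 1.21 mA, confirming saturation.

saturation; I_C ≈ 1.2 mA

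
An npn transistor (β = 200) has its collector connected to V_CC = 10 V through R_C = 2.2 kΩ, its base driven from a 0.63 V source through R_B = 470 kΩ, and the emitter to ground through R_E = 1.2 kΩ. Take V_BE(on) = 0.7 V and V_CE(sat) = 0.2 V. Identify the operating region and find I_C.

V_BB = 0.63 V ≤ V_BE(on) = 0.7 V, so the base-emitter junction is not forward biased.
The transistor is in cutoff: I_B = I_C = 0.

cutoff; I_C ≈ 0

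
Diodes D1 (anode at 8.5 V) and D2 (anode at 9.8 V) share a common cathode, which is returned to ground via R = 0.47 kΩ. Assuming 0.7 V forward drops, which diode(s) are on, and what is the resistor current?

Only D2 conducts; I_R ≈ 19 mA

Assume both conduct. Then node N would need to be at both 8.5−0.7 = 7.8 V and 9.8−0.7 = 9.1 V, which is impossible.
Assume only D2 conducts: V_N = 9.8 − 0.7 = 9.1 V, so I_R = 9.1/0.47 = 19.4 mA.
Check D1: its anode-to-cathode voltage is 8.5 − 9.1 = -0.6 V < 0.7 V, so it is off. The assumption is consistent.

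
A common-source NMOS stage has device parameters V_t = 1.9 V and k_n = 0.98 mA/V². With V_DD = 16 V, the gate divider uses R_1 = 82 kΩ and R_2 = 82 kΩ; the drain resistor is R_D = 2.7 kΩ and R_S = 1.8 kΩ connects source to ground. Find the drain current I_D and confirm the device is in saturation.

V_G = V_DD·R_2/(R_1+R_2) = 16×82/164 = 8 V.
Assume saturation: I_D = (k_n/2)(V_GS − V_t)² with V_GS = V_G − I_D·R_S = 8 − 1.8·I_D.
Substituting gives 1.59·I_D² − 11.8·I_D + 18.2 = 0, with roots I_D = 2.21 or 5.2 mA.
The root I_D = 5.2 mA gives V_GS = -1.36 V ≤ V_t, so take I_D = 2.21 mA.
Then V_GS = 4.02 V and V_DS = V_DD − I_D(R_D+R_S) = 16 − 2.21×4.5 = 6.06 V.
Saturation requires V_DS ≥ V_GS − V_t = 2.12 V; 6.06 ≥ 2.12 ✓.

I_D ≈ 2.2 mA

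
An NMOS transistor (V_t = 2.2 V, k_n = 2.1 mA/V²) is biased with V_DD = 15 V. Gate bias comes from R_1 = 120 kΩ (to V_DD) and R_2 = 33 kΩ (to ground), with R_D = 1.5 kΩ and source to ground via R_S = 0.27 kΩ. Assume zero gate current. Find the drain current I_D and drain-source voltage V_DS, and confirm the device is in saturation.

V_G = V_DD·R_2/(R_1+R_2) = 15×33/153 = 3.24 V.
Assume saturation: I_D = (k_n/2)(V_GS − V_t)² with V_GS = V_G − I_D·R_S = 3.24 − 0.27·I_D.
Substituting gives 0.0765·I_D² − 1.59·I_D + 1.13 = 0, with roots I_D = 0.735 or 20 mA.
The root I_D = 20 mA gives V_GS = -2.16 V ≤ V_t, so take I_D = 0.735 mA.
Then V_GS = 3.04 V and V_DS = V_DD − I_D(R_D+R_S) = 15 − 0.735×1.77 = 13.7 V.
Saturation requires V_DS ≥ V_GS − V_t = 0.837 V; 13.7 ≥ 0.837 ✓.

I_D ≈ 0.74 mA, V_DS ≈ 14 V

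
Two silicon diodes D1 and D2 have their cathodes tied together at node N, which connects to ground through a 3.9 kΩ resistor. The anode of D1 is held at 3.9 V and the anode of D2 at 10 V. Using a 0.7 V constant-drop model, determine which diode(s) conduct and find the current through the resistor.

Only D2 conducts; I_R ≈ 2.4 mA

Assume both conduct. Then node N would need to be at both 3.9−0.7 = 3.2 V and 10−0.7 = 9.3 V, which is impossible.
Assume only D2 conducts: V_N = 10 − 0.7 = 9.3 V, so I_R = 9.3/3.9 = 2.38 mA.
Check D1: its anode-to-cathode voltage is 3.9 − 9.3 = -5.4 V < 0.7 V, so it is off. The assumption is consistent.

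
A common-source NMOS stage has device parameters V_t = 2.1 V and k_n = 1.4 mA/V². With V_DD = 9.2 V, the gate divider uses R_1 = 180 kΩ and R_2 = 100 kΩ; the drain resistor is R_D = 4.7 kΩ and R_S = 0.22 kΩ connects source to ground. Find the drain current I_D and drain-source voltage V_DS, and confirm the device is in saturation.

V_G = V_DD·R_2/(R_1+R_2) = 9.2×100/280 = 3.29 V.
Assume saturation: I_D = (k_n/2)(V_GS − V_t)² with V_GS = V_G − I_D·R_S = 3.29 − 0.22·I_D.
Substituting gives 0.0339·I_D² − 1.37·I_D + 0.984 = 0, with roots I_D = 0.734 or 39.6 mA.
The root I_D = 39.6 mA gives V_GS = -5.42 V ≤ V_t, so take I_D = 0.734 mA.
Then V_GS = 3.12 V and V_DS = V_DD − I_D(R_D+R_S) = 9.2 − 0.734×4.92 = 5.59 V.
Saturation requires V_DS ≥ V_GS − V_t = 1.02 V; 5.59 ≥ 1.02 ✓.

I_D ≈ 0.73 mA, V_DS ≈ 5.6 V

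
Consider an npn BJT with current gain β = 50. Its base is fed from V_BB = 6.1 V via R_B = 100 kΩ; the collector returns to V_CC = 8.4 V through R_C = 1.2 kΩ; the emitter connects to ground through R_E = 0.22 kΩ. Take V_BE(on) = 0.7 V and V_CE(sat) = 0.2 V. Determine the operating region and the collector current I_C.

active; I_C ≈ 2.4 mA

Assume active. Base-emitter loop: I_B = (V_BB − V_BE)/(R_B + (β+1)R_E) = (6.1 − 0.7)/(100 + 51×0.22) = 0.0486 mA.
I_C = β·I_B = 50×0.0486 = 2.43 mA.
V_CE = V_CC − I_C·R_C − I_E·R_E = 8.4 − 2.43×1.2 − 2.48×0.22 = 4.94 V > V_CE(sat), so the active-region assumption holds.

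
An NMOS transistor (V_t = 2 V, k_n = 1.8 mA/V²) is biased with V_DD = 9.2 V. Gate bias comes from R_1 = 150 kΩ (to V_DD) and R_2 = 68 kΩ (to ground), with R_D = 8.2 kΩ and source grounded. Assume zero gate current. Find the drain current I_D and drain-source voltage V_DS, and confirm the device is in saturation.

I_D ≈ 0.68 mA, V_DS ≈ 3.6 V

V_G = V_DD·R_2/(R_1+R_2) = 9.2×68/218 = 2.87 V. With the source grounded, V_GS = V_G = 2.87 V.
Assume saturation: I_D = (k_n/2)(V_GS − V_t)² = (1.8/2)×(2.87 − 2)² = 0.9×0.87² = 0.681 mA.
V_DS = V_DD − I_D·R_D = 9.2 − 0.681×8.2 = 3.62 V.
Saturation requires V_DS ≥ V_GS − V_t = 0.87 V; 3.62 ≥ 0.87 ✓.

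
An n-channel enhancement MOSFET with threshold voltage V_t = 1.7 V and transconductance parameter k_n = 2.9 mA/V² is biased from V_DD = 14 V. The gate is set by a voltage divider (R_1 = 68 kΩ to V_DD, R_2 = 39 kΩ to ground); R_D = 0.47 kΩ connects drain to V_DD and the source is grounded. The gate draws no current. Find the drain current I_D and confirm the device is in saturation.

I_D ≈ 17 mA

V_G = V_DD·R_2/(R_1+R_2) = 14×39/107 = 5.1 V. With the source grounded, V_GS = V_G = 5.1 V.
Assume saturation: I_D = (k_n/2)(V_GS − V_t)² = (2.9/2)×(5.1 − 1.7)² = 1.45×3.4² = 16.8 mA.
V_DS = V_DD − I_D·R_D = 14 − 16.8×0.47 = 6.11 V.
Saturation requires V_DS ≥ V_GS − V_t = 3.4 V; 6.11 ≥ 3.4 ✓.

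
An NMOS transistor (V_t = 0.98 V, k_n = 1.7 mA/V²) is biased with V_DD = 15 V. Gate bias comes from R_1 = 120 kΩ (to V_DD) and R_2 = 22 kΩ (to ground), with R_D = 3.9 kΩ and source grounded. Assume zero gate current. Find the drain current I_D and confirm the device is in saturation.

V_G = V_DD·R_2/(R_1+R_2) = 15×22/142 = 2.32 V. With the source grounded, V_GS = V_G = 2.32 V.
Assume saturation: I_D = (k_n/2)(V_GS − V_t)² = (1.7/2)×(2.32 − 0.98)² = 0.85×1.34² = 1.54 mA.
V_DS = V_DD − I_D·R_D = 15 − 1.54×3.9 = 9.01 V.
Saturation requires V_DS ≥ V_GS − V_t = 1.34 V; 9.01 ≥ 1.34 ✓.

I_D ≈ 1.5 mA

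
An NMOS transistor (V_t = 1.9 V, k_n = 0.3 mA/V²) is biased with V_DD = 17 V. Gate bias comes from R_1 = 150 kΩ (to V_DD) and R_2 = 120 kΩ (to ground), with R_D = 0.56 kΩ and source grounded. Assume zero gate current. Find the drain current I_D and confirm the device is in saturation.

V_G = V_DD·R_2/(R_1+R_2) = 17×120/270 = 7.56 V. With the source grounded, V_GS = V_G = 7.56 V.
Assume saturation: I_D = (k_n/2)(V_GS − V_t)² = (0.3/2)×(7.56 − 1.9)² = 0.15×5.66² = 4.8 mA.
V_DS = V_DD − I_D·R_D = 17 − 4.8×0.56 = 14.3 V.
Saturation requires V_DS ≥ V_GS − V_t = 5.66 V; 14.3 ≥ 5.66 ✓.

I_D ≈ 4.8 mA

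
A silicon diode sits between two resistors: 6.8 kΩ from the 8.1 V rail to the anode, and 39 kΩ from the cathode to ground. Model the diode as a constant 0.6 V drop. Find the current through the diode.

The two resistors are in series with the diode, so KVL gives 8.1 = I·6.8 + 0.6 + I·39.
I = (8.1 − 0.6) / (6.8 + 39) kΩ = 7.5 / 45.8 = 0.164 mA.

I ≈ 0.16 mA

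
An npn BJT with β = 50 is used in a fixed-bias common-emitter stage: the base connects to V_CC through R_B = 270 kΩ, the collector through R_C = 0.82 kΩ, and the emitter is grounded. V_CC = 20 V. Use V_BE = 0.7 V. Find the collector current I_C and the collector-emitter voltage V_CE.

Base loop: V_CC = I_B·R_B + V_BE, so I_B = (20 − 0.7)/270 kΩ = 0.0715 mA.
In the active region I_C = β·I_B = 50 × 0.0715 = 3.57 mA.
Collector loop: V_CE = V_CC − I_C·R_C = 20 − 3.57×0.82 = 17.1 V.
Since V_CE = 17.1 V > V_CE(sat) ≈ 0.2 V, the transistor is in the active region as assumed.

I_C ≈ 3.6 mA, V_CE ≈ 17 V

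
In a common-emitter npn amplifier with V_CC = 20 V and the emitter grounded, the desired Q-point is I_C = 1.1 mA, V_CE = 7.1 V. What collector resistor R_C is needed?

R_C ≈ 12 kΩ

Collector loop: V_CC = I_C·R_C + V_CE.
R_C = (V_CC − V_CE)/I_C = (20 − 7.1)/1.1 = 11.7 kΩ.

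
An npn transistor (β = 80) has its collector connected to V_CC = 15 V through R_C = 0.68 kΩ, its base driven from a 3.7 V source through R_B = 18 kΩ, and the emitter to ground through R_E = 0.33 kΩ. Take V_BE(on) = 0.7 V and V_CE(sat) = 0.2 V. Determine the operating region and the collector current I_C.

Assume active. Base-emitter loop: I_B = (V_BB − V_BE)/(R_B + (β+1)R_E) = (3.7 − 0.7)/(18 + 81×0.33) = 0.0671 mA.
I_C = β·I_B = 80×0.0671 = 5.37 mA.
V_CE = V_CC − I_C·R_C − I_E·R_E = 15 − 5.37×0.68 − 5.43×0.33 = 9.56 V > V_CE(sat), so the active-region assumption holds.

active; I_C ≈ 5.4 mA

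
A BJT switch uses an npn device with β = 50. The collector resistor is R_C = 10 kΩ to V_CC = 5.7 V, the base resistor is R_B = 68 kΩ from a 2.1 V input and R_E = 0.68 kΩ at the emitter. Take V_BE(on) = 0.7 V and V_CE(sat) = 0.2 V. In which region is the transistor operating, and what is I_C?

saturation; I_C ≈ 0.51 mA

Assume active: I_B = (2.1 − 0.7)/(68 + 51×0.68) = 0.0136 mA, I_C = β·I_B = 0.682 mA.
Then V_CE = 5.7 − 0.682×10 − 0.695×0.68 = -1.59 V < 0.2 V — the active assumption fails.
Re-solve with V_CE = 0.2 V. KCL at the emitter: V_E/R_E = (V_BB−0.7−V_E)/R_B + (V_CC−0.2−V_E)/R_C, giving V_E = 0.36 V.
I_C = (V_CC − 0.2 − V_E)/R_C = (5.5 − 0.36)/10 = 0.514 mA.
Check: I_B = (1.4 − 0.36)/68 = 0.0153 mA, and β·I_B = 0.765 mA > I_C, confirming saturation.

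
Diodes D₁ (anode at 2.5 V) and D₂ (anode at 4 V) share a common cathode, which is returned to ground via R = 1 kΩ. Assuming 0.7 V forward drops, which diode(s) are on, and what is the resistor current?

Assume both conduct. Then node N would need to be at both 2.5−0.7 = 1.8 V and 4−0.7 = 3.3 V, which is impossible.
Assume only D₂ conducts: V_N = 4 − 0.7 = 3.3 V, so I_R = 3.3/1 = 3.3 mA.
Check D₁: its anode-to-cathode voltage is 2.5 − 3.3 = -0.8 V < 0.7 V, so it is off. The assumption is consistent.

Only D₂ conducts; I_R ≈ 3.3 mA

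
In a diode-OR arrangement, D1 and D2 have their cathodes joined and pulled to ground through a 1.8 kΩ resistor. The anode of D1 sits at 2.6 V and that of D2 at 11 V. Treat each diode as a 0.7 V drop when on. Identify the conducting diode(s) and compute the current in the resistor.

Assume both conduct. Then node N would need to be at both 2.6−0.7 = 1.9 V and 11−0.7 = 10.3 V, which is impossible.
Assume only D2 conducts: V_N = 11 − 0.7 = 10.3 V, so I_R = 10.3/1.8 = 5.72 mA.
Check D1: its anode-to-cathode voltage is 2.6 − 10.3 = -7.7 V < 0.7 V, so it is off. The assumption is consistent.

Only D2 conducts; I_R ≈ 5.7 mA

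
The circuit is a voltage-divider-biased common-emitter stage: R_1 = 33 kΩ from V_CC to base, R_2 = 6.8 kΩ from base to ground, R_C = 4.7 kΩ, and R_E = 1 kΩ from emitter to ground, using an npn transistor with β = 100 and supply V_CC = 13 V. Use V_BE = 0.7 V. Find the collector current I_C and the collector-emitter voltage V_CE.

I_C ≈ 1.4 mA, V_CE ≈ 4.9 V

Thevenize the base divider: V_Th = V_CC·R_2/(R_1+R_2) = 13×6.8/39.8 = 2.22 V, R_Th = R_1‖R_2 = 5.64 kΩ.
Base-emitter loop: V_Th = I_B·R_Th + V_BE + (β+1)I_B·R_E, so I_B = (2.22 − 0.7) / (5.64 + 101×1) = 0.0143 mA.
I_C = β·I_B = 100×0.0143 = 1.43 mA, and I_E = (β+1)I_B = 1.44 mA.
V_CE = V_CC − I_C·R_C − I_E·R_E = 13 − 1.43×4.7 − 1.44×1 = 4.86 V.
V_CE = 4.86 V > 0.2 V confirms active-region operation.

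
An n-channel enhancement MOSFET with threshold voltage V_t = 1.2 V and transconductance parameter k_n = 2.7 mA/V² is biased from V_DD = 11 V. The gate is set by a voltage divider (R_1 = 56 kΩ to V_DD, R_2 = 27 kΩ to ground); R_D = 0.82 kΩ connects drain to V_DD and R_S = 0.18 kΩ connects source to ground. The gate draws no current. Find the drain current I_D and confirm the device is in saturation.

V_G = V_DD·R_2/(R_1+R_2) = 11×27/83 = 3.58 V.
Assume saturation: I_D = (k_n/2)(V_GS − V_t)² with V_GS = V_G − I_D·R_S = 3.58 − 0.18·I_D.
Substituting gives 0.0437·I_D² − 2.16·I_D + 7.64 = 0, with roots I_D = 3.84 or 45.4 mA.
The root I_D = 45.4 mA gives V_GS = -4.6 V ≤ V_t, so take I_D = 3.84 mA.
Then V_GS = 2.89 V and V_DS = V_DD − I_D(R_D+R_S) = 11 − 3.84×1 = 7.16 V.
Saturation requires V_DS ≥ V_GS − V_t = 1.69 V; 7.16 ≥ 1.69 ✓.

I_D ≈ 3.8 mA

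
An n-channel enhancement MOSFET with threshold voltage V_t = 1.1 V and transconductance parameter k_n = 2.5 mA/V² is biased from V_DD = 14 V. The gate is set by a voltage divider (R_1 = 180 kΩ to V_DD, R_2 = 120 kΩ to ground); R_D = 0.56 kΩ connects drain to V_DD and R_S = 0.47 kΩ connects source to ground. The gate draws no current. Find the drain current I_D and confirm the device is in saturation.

V_G = V_DD·R_2/(R_1+R_2) = 14×120/300 = 5.6 V.
Assume saturation: I_D = (k_n/2)(V_GS − V_t)² with V_GS = V_G − I_D·R_S = 5.6 − 0.47·I_D.
Substituting gives 0.276·I_D² − 6.29·I_D + 25.3 = 0, with roots I_D = 5.22 or 17.5 mA.
The root I_D = 17.5 mA gives V_GS = -2.65 V ≤ V_t, so take I_D = 5.22 mA.
Then V_GS = 3.14 V and V_DS = V_DD − I_D(R_D+R_S) = 14 − 5.22×1.03 = 8.62 V.
Saturation requires V_DS ≥ V_GS − V_t = 2.04 V; 8.62 ≥ 2.04 ✓.

I_D ≈ 5.2 mA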